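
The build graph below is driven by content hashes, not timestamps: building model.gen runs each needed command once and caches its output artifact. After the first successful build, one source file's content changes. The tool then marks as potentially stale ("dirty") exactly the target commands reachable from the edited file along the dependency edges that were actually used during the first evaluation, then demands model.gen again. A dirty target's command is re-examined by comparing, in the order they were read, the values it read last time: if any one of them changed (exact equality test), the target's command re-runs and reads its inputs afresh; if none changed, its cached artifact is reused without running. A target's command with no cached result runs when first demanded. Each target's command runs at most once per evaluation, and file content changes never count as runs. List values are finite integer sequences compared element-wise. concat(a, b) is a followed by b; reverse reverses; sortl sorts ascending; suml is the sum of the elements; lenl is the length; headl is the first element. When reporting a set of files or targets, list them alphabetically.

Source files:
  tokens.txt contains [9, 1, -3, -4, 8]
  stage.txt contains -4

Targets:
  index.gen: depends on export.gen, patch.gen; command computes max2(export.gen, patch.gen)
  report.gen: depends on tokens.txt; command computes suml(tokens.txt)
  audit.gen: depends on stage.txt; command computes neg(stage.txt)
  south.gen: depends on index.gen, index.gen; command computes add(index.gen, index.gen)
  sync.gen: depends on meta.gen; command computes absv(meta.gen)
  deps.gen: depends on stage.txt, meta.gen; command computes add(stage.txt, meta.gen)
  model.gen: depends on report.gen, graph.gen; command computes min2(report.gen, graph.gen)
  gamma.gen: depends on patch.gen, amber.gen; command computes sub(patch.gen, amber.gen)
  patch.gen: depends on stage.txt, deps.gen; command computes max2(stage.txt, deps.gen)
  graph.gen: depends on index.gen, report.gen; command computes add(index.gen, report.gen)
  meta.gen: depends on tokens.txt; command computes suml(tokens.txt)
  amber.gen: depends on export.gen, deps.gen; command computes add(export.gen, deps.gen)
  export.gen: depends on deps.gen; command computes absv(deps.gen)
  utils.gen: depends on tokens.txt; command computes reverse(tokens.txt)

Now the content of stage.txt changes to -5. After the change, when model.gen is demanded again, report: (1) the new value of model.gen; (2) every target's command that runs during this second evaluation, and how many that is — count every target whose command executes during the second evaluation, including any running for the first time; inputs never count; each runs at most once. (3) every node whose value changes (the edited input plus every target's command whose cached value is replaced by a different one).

Initial pass — values computed on the first demand:
  meta.gen = suml([9, 1, -3, -4, 8]) = 11
  deps.gen = add(-4, 11) = 7
  export.gen = absv(7) = 7
  patch.gen = max2(-4, 7) = 7
  index.gen = max2(7, 7) = 7
  report.gen = suml([9, 1, -3, -4, 8]) = 11
  graph.gen = add(7, 11) = 18
  model.gen = min2(11, 18) = 11

Second demand — change propagation:
  deps.gen: re-runs because stage.txt -4->-5; new result 6.
  export.gen: re-runs because deps.gen 7->6; new result 6.
  patch.gen: re-runs because stage.txt -4->-5; deps.gen 7->6; new result 6.
  index.gen: re-runs because export.gen 7->6; patch.gen 7->6; new result 6.
  graph.gen: re-runs because index.gen 7->6; new result 17.
  model.gen: re-runs because graph.gen 18->17; new result 11 (unchanged).

model.gen now evaluates to 11.
Run set: deps.gen, export.gen, graph.gen, index.gen, model.gen, patch.gen (6 run).
Changed values: deps.gen, export.gen, graph.gen, index.gen, patch.gen, stage.txt.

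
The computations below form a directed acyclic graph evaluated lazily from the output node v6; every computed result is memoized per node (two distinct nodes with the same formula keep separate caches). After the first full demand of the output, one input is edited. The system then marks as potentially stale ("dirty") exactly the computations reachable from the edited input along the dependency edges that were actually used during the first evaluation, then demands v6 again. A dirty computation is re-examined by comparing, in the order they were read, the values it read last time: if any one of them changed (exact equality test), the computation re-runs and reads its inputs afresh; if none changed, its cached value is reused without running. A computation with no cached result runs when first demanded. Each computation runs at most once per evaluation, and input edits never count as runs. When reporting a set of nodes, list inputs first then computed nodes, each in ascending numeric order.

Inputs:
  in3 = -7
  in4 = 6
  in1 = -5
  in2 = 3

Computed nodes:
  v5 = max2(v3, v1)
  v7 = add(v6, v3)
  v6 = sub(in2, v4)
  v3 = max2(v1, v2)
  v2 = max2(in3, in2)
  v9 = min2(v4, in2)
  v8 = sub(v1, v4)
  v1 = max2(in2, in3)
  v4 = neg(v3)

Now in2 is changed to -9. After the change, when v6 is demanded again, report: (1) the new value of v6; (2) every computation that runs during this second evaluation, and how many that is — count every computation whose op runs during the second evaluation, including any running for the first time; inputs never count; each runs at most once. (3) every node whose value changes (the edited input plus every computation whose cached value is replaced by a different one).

First demand of the output computes:
  v1 = max2(3, -7) = 3
  v2 = max2(-7, 3) = 3
  v3 = max2(3, 3) = 3
  v4 = neg(3) = -3
  v6 = sub(3, -3) = 6

After the edit, cleaning proceeds:
  v1: a read changed (in2 3->-9) — executes, giving -7.
  v2: a read changed (in2 3->-9) — executes, giving -7.
  v3: a read changed (v1 3->-7; v2 3->-7) — executes, giving -7.
  v4: a read changed (v3 3->-7) — executes, giving 7.
  v6: a read changed (in2 3->-9; v4 -3->7) — executes, giving -16.

Demanding v6 again yields -16.
5 computations run: v1, v2, v3, v4, v6.
The nodes whose values change: in2, v1, v2, v3, v4, v6.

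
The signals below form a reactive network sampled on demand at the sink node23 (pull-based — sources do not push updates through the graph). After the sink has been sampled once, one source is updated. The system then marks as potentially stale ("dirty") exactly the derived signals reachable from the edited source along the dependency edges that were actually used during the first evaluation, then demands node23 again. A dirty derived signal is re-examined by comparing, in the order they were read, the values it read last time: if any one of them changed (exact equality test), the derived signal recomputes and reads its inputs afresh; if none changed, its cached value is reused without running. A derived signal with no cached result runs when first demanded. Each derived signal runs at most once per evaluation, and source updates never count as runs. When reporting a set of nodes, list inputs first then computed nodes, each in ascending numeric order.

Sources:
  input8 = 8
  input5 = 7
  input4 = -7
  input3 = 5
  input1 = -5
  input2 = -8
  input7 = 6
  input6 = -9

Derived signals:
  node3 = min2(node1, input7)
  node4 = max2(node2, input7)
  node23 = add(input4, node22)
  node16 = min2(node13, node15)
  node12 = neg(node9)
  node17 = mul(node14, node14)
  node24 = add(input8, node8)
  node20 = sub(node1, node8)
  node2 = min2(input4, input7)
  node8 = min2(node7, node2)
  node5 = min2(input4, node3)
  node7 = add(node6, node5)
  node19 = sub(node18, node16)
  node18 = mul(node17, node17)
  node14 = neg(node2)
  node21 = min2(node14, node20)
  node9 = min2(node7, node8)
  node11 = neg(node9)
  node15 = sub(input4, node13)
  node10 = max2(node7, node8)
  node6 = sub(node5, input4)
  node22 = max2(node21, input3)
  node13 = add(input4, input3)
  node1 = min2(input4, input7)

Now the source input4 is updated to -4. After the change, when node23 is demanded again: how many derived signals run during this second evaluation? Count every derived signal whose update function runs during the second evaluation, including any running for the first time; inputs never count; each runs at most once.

Run set: node1, node2, node3, node5, node6, node7, node8, node14, node20, node21, node23 (11 run).
The important point: at node22 every value read last time is unchanged, so the dirty flag clears without a run.

Initial pass — values computed on the first demand:
  node1 = min2(-7, 6) = -7
  node2 = min2(-7, 6) = -7
  node3 = min2(-7, 6) = -7
  node5 = min2(-7, -7) = -7
  node6 = sub(-7, -7) = 0
  node7 = add(0, -7) = -7
  node8 = min2(-7, -7) = -7
  node14 = neg(-7) = 7
  node20 = sub(-7, -7) = 0
  node21 = min2(7, 0) = 0
  node22 = max2(0, 5) = 5
  node23 = add(-7, 5) = -2

Second demand — change propagation:
  node1: re-runs because input4 -7->-4; new result -4.
  node2: re-runs because input4 -7->-4; new result -4.
  node3: re-runs because node1 -7->-4; new result -4.
  node5: re-runs because input4 -7->-4; node3 -7->-4; new result -4.
  node6: re-runs because node5 -7->-4; input4 -7->-4; new result 0 (unchanged).
  node7: re-runs because node5 -7->-4; new result -4.
  node8: re-runs because node7 -7->-4; node2 -7->-4; new result -4.
  node14: re-runs because node2 -7->-4; new result 4.
  node20: re-runs because node1 -7->-4; node8 -7->-4; new result 0 (unchanged).
  node21: re-runs because node14 7->4; new result 0 (unchanged).
  node22: re-examined; everything it read last time is the same (node21 unchanged, input3 unchanged) — cache 5 kept, no run.
  node23: re-runs because input4 -7->-4; new result 1.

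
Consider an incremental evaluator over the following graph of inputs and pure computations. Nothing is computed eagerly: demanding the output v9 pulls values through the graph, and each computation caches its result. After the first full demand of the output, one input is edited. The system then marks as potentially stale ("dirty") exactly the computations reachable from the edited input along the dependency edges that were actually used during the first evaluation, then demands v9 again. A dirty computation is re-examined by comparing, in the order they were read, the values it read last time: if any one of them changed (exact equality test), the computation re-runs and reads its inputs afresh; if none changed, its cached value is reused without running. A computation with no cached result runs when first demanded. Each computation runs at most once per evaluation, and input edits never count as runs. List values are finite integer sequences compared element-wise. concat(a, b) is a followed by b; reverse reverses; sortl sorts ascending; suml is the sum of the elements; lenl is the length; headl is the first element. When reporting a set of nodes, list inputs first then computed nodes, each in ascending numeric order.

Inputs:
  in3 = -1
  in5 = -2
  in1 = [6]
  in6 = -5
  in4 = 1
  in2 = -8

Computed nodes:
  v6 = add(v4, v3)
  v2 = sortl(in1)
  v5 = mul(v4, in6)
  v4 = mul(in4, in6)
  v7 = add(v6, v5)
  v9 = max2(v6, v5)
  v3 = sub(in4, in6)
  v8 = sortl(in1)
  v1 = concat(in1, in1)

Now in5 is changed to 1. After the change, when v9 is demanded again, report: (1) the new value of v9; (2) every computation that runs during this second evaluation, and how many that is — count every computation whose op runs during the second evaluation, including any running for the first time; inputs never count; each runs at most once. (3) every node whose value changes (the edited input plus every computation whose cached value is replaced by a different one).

Initial pass — values computed on the first demand:
  v3 = sub(1, -5) = 6
  v4 = mul(1, -5) = -5
  v5 = mul(-5, -5) = 25
  v6 = add(-5, 6) = 1
  v9 = max2(1, 25) = 25

Second demand — change propagation:
  no demanded computation ever read in5, so the edit dirties nothing and nothing runs.

The important point: nothing the output needs ever reads in5, so the edit is invisible to it.

v9 now evaluates to 25.
Run set: none (0 run).
Changed values: in5.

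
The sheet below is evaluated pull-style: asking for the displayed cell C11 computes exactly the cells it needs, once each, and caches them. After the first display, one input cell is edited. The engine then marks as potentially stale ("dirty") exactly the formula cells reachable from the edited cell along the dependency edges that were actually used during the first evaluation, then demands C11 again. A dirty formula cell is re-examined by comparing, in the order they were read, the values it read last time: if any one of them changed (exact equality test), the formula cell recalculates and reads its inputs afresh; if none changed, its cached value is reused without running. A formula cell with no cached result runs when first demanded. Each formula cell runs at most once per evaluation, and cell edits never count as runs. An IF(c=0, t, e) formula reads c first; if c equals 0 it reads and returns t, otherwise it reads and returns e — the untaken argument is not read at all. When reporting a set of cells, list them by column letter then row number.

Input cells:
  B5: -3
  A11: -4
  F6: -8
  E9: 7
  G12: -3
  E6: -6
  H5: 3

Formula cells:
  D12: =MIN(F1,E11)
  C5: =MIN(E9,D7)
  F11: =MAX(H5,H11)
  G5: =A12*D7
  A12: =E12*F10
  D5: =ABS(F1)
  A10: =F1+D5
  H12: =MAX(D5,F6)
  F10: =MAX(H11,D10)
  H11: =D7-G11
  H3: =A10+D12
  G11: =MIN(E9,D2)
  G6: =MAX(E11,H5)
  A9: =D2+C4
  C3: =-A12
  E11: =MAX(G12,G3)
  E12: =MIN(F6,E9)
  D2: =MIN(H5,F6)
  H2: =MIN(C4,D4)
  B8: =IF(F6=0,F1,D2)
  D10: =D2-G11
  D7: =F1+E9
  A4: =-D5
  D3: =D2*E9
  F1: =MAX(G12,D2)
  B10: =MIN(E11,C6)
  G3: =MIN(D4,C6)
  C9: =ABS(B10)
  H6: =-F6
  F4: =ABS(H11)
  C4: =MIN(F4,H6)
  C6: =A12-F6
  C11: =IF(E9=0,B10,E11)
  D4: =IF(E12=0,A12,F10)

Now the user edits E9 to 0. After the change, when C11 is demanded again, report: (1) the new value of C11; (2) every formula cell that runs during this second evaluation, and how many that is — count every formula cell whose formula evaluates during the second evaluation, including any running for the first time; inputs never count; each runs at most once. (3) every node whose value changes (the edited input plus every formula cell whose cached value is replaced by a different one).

Demanding C11 again yields -32.
12 formula cells run: A12, B10, C6, C11, D4, D7, E11, E12, F10, G3, G11, H11.
The nodes whose values change: A12, C6, C11, D4, D7, E9, F10, G3, H11.
Note the branch switch — B10 had no cache and runs now for the first time.

First demand of the output computes:
  D2 = MIN(3, -8) = -8
  E12 = MIN(-8, 7) = -8
  F1 = MAX(-3, -8) = -3
  D7 = -3 + 7 = 4
  G11 = MIN(7, -8) = -8
  D10 = -8 - -8 = 0
  H11 = 4 - -8 = 12
  F10 = MAX(12, 0) = 12
  A12 = -8 * 12 = -96
  C6 = -96 - -8 = -88
  D4 = IF(E12=0: E12=-8 -> else branch F10) = 12
  G3 = MIN(12, -88) = -88
  E11 = MAX(-3, -88) = -3
  C11 = IF(E9=0: E9=7 -> else branch E11) = -3

After the edit, cleaning proceeds:
  D7: a read changed (E9 7->0) — executes, giving -3.
  E12: a read changed (E9 7->0) — executes, giving -8 — identical to its old value.
  G11: a read changed (E9 7->0) — executes, giving -8 — identical to its old value.
  D10: dirty, but its reads are unchanged (D2 unchanged, G11 unchanged); cached 0 stands.
  H11: a read changed (D7 4->-3) — executes, giving 5.
  F10: a read changed (H11 12->5) — executes, giving 5.
  A12: a read changed (F10 12->5) — executes, giving -40.
  C6: a read changed (A12 -96->-40) — executes, giving -32.
  D4: a read changed (F10 12->5) — executes, giving 5.
  G3: a read changed (D4 12->5; C6 -88->-32) — executes, giving -32.
  E11: a read changed (G3 -88->-32) — executes, giving -3 — identical to its old value.
  B10: had never run; runs now, result -32.
  C11: a read changed (E9 7->0) — executes, giving -32.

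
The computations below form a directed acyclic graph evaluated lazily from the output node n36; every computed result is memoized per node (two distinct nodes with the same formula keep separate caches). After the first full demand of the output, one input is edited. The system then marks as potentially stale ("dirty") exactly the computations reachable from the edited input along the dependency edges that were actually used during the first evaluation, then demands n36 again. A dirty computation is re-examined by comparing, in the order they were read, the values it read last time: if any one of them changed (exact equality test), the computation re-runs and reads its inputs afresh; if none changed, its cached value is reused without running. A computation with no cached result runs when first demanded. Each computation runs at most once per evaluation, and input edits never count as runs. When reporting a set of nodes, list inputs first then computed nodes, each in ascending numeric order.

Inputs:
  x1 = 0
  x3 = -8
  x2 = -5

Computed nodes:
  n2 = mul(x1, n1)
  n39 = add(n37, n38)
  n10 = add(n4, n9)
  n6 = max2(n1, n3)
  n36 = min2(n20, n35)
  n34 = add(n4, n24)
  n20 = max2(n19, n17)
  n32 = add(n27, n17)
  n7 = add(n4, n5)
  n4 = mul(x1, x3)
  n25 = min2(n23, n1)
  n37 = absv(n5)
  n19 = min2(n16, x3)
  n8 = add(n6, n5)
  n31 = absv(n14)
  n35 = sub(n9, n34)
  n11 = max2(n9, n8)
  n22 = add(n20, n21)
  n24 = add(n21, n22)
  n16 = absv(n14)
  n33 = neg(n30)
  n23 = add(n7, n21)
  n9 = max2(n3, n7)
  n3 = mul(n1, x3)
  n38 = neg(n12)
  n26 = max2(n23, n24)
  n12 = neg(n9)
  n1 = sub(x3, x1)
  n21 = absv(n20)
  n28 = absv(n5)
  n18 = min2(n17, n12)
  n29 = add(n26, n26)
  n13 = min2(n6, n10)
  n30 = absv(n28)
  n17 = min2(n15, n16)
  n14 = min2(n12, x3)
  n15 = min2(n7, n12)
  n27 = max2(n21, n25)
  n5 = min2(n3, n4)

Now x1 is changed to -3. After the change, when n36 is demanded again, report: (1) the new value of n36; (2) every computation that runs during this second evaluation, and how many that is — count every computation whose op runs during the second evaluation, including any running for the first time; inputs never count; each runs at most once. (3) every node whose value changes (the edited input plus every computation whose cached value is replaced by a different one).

First demand of the output computes:
  n1 = sub(-8, 0) = -8
  n3 = mul(-8, -8) = 64
  n4 = mul(0, -8) = 0
  n5 = min2(64, 0) = 0
  n7 = add(0, 0) = 0
  n9 = max2(64, 0) = 64
  n12 = neg(64) = -64
  n14 = min2(-64, -8) = -64
  n15 = min2(0, -64) = -64
  n16 = absv(-64) = 64
  n17 = min2(-64, 64) = -64
  n19 = min2(64, -8) = -8
  n20 = max2(-8, -64) = -8
  n21 = absv(-8) = 8
  n22 = add(-8, 8) = 0
  n24 = add(8, 0) = 8
  n34 = add(0, 8) = 8
  n35 = sub(64, 8) = 56
  n36 = min2(-8, 56) = -8

After the edit, cleaning proceeds:
  n1: a read changed (x1 0->-3) — executes, giving -5.
  n3: a read changed (n1 -8->-5) — executes, giving 40.
  n4: a read changed (x1 0->-3) — executes, giving 24.
  n5: a read changed (n3 64->40; n4 0->24) — executes, giving 24.
  n7: a read changed (n4 0->24; n5 0->24) — executes, giving 48.
  n9: a read changed (n3 64->40; n7 0->48) — executes, giving 48.
  n12: a read changed (n9 64->48) — executes, giving -48.
  n14: a read changed (n12 -64->-48) — executes, giving -48.
  n15: a read changed (n7 0->48; n12 -64->-48) — executes, giving -48.
  n16: a read changed (n14 -64->-48) — executes, giving 48.
  n17: a read changed (n15 -64->-48; n16 64->48) — executes, giving -48.
  n19: a read changed (n16 64->48) — executes, giving -8 — identical to its old value.
  n20: a read changed (n17 -64->-48) — executes, giving -8 — identical to its old value.
  n21: dirty, but its reads are unchanged (n20 unchanged); cached 8 stands.
  n22: dirty, but its reads are unchanged (n20 unchanged, n21 unchanged); cached 0 stands.
  n24: dirty, but its reads are unchanged (n21 unchanged, n22 unchanged); cached 8 stands.
  n34: a read changed (n4 0->24) — executes, giving 32.
  n35: a read changed (n9 64->48; n34 8->32) — executes, giving 16.
  n36: a read changed (n35 56->16) — executes, giving -8 — identical to its old value.

Note where the cutoff bites: n21 is checked, finds nothing changed, and keeps its cache.

Demanding n36 again yields -8.
16 computations run: n1, n3, n4, n5, n7, n9, n12, n14, n15, n16, n17, n19, n20, n34, n35, n36.
The nodes whose values change: x1, n1, n3, n4, n5, n7, n9, n12, n14, n15, n16, n17, n34, n35.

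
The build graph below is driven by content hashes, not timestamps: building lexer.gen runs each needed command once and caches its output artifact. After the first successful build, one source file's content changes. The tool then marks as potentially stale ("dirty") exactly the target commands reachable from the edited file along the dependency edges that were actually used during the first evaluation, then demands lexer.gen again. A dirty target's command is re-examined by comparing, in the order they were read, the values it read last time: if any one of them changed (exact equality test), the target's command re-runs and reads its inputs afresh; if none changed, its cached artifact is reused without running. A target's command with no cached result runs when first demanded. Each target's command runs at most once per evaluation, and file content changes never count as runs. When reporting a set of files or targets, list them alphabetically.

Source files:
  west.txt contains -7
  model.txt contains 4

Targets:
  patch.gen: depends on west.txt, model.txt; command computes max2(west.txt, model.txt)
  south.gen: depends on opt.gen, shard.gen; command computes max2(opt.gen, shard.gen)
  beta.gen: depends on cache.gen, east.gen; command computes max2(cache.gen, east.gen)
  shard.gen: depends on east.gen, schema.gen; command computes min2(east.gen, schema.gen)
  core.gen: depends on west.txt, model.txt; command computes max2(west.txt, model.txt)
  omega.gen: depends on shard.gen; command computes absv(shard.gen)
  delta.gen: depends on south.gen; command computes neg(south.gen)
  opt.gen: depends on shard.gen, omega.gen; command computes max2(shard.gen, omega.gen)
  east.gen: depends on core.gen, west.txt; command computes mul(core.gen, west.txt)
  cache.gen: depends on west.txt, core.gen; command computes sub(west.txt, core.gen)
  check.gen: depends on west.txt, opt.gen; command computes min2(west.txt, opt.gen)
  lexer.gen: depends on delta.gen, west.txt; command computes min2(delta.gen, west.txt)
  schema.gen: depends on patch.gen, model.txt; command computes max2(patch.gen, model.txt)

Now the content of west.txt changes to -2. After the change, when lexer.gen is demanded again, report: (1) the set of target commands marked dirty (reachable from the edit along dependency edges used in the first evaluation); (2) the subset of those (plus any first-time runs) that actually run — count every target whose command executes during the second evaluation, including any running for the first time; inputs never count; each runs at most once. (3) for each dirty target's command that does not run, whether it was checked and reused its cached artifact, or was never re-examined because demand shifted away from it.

Initial pass — values computed on the first demand:
  core.gen = max2(-7, 4) = 4
  east.gen = mul(4, -7) = -28
  patch.gen = max2(-7, 4) = 4
  schema.gen = max2(4, 4) = 4
  shard.gen = min2(-28, 4) = -28
  omega.gen = absv(-28) = 28
  opt.gen = max2(-28, 28) = 28
  south.gen = max2(28, -28) = 28
  delta.gen = neg(28) = -28
  lexer.gen = min2(-28, -7) = -28

Second demand — change propagation:
  core.gen: re-runs because west.txt -7->-2; new result 4 (unchanged).
  east.gen: re-runs because west.txt -7->-2; new result -8.
  patch.gen: re-runs because west.txt -7->-2; new result 4 (unchanged).
  schema.gen: re-examined; everything it read last time is the same (patch.gen unchanged, model.txt unchanged) — cache 4 kept, no run.
  shard.gen: re-runs because east.gen -28->-8; new result -8.
  omega.gen: re-runs because shard.gen -28->-8; new result 8.
  opt.gen: re-runs because shard.gen -28->-8; omega.gen 28->8; new result 8.
  south.gen: re-runs because opt.gen 28->8; shard.gen -28->-8; new result 8.
  delta.gen: re-runs because south.gen 28->8; new result -8.
  lexer.gen: re-runs because delta.gen -28->-8; west.txt -7->-2; new result -8.

The important point: at schema.gen every value read last time is unchanged, so the dirty flag clears without a run.

Dirty set: core.gen, delta.gen, east.gen, lexer.gen, omega.gen, opt.gen, patch.gen, schema.gen, shard.gen, south.gen.
Run set: core.gen, delta.gen, east.gen, lexer.gen, omega.gen, opt.gen, patch.gen, shard.gen, south.gen (9 run).
Re-examined without running (cache reused): schema.gen.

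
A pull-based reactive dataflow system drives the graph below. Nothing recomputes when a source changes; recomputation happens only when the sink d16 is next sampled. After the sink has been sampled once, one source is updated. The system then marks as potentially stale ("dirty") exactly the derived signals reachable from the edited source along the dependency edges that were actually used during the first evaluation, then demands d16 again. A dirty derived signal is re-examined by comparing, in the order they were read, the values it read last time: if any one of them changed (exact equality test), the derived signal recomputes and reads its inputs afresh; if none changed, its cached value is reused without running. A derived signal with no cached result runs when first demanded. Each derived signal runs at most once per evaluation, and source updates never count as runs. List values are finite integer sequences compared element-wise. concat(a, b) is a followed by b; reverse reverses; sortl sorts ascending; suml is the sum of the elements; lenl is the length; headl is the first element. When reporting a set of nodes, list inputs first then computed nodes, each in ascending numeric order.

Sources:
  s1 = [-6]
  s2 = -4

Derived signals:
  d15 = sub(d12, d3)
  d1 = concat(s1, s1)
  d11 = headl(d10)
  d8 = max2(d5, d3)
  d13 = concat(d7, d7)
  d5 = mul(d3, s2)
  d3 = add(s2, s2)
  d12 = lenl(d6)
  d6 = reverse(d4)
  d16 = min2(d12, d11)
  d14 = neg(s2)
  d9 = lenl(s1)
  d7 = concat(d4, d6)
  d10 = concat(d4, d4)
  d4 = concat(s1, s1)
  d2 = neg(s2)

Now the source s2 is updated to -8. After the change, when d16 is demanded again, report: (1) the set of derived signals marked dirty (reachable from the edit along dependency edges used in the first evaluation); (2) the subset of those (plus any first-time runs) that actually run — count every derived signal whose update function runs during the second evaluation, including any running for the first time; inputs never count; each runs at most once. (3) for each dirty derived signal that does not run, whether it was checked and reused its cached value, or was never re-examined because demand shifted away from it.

Marked dirty: none.
Derived signals that run: none — 0 in total.
Every dirty derived signal ran.
Key observation: s2 is never demanded by the output, so the edit triggers no recomputation at all.

First evaluation (everything demanded from the output):
  d4 = concat([-6], [-6]) = [-6, -6]
  d6 = reverse([-6, -6]) = [-6, -6]
  d10 = concat([-6, -6], [-6, -6]) = [-6, -6, -6, -6]
  d11 = headl([-6, -6, -6, -6]) = -6
  d12 = lenl([-6, -6]) = 2
  d16 = min2(2, -6) = -6

Propagation after the edit:
  s2 feeds no computation that the output demands — nothing is marked dirty and nothing runs.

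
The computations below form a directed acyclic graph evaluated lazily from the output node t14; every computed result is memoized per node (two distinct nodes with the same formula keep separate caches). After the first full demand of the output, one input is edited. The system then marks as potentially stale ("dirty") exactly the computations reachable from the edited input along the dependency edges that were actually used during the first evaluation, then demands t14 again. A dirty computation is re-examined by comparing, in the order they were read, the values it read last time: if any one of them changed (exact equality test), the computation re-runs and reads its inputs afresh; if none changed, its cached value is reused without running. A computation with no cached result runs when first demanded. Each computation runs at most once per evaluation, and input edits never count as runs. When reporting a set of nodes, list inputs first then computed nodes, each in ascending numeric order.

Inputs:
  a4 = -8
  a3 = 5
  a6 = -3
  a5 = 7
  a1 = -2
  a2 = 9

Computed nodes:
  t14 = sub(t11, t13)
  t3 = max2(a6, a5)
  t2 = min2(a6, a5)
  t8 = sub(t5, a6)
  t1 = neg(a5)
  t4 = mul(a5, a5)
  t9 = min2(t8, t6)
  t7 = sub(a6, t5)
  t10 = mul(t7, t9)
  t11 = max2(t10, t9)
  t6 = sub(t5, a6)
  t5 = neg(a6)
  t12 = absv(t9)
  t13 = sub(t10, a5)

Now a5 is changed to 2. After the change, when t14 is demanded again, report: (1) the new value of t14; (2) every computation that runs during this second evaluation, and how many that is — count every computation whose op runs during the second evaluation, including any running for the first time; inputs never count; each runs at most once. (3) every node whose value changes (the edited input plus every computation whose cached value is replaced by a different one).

First demand of the output computes:
  t5 = neg(-3) = 3
  t6 = sub(3, -3) = 6
  t7 = sub(-3, 3) = -6
  t8 = sub(3, -3) = 6
  t9 = min2(6, 6) = 6
  t10 = mul(-6, 6) = -36
  t11 = max2(-36, 6) = 6
  t13 = sub(-36, 7) = -43
  t14 = sub(6, -43) = 49

After the edit, cleaning proceeds:
  t13: a read changed (a5 7->2) — executes, giving -38.
  t14: a read changed (t13 -43->-38) — executes, giving 44.

Demanding t14 again yields 44.
2 computations run: t13, t14.
The nodes whose values change: a5, t13, t14.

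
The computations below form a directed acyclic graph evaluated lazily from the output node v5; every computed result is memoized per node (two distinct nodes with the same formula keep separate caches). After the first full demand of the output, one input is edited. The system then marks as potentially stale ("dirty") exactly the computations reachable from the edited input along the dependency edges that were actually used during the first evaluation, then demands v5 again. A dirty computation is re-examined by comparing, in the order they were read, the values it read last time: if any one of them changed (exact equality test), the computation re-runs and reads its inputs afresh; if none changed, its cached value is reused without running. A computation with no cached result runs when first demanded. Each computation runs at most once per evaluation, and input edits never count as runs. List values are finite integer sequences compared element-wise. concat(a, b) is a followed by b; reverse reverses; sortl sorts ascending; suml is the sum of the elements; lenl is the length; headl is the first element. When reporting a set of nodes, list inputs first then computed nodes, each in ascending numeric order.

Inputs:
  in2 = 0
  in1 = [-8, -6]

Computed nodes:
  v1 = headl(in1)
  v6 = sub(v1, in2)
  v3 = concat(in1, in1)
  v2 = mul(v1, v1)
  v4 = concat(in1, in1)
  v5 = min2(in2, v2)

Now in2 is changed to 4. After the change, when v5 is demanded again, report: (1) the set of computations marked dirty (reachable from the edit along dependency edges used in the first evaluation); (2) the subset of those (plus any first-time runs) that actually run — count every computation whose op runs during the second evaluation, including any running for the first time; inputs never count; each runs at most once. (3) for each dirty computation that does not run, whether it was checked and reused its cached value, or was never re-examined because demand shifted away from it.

First demand of the output computes:
  v1 = headl([-8, -6]) = -8
  v2 = mul(-8, -8) = 64
  v5 = min2(0, 64) = 0

After the edit, cleaning proceeds:
  v5: a read changed (in2 0->4) — executes, giving 4.

The edit dirties: v5.
1 computations run: v5.
No dirty computation escaped a run.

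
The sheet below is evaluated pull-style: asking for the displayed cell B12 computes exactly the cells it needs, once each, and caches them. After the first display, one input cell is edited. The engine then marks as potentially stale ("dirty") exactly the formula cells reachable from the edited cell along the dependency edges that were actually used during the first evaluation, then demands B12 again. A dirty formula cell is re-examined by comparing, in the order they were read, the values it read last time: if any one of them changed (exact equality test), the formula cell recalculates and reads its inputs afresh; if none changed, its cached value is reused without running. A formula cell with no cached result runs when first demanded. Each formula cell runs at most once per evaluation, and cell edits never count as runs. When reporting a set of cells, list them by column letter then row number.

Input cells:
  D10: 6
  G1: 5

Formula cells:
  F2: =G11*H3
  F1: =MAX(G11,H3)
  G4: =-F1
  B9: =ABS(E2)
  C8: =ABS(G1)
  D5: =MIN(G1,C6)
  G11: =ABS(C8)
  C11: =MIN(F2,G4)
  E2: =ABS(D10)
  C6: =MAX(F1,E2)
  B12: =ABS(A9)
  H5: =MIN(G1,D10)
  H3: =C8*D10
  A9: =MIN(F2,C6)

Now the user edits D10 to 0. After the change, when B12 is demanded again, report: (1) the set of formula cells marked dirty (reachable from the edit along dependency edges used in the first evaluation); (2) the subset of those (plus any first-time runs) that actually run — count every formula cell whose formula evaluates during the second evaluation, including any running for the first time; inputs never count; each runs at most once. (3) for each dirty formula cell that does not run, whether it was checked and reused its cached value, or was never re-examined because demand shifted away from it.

The edit dirties: A9, B12, C6, E2, F1, F2, H3.
7 formula cells run: A9, B12, C6, E2, F1, F2, H3.
No dirty formula cell escaped a run.

First demand of the output computes:
  C8 = ABS(5) = 5
  E2 = ABS(6) = 6
  G11 = ABS(5) = 5
  H3 = 5 * 6 = 30
  F1 = MAX(5, 30) = 30
  C6 = MAX(30, 6) = 30
  F2 = 5 * 30 = 150
  A9 = MIN(150, 30) = 30
  B12 = ABS(30) = 30

After the edit, cleaning proceeds:
  E2: a read changed (D10 6->0) — executes, giving 0.
  H3: a read changed (D10 6->0) — executes, giving 0.
  F1: a read changed (H3 30->0) — executes, giving 5.
  C6: a read changed (F1 30->5; E2 6->0) — executes, giving 5.
  F2: a read changed (H3 30->0) — executes, giving 0.
  A9: a read changed (F2 150->0; C6 30->5) — executes, giving 0.
  B12: a read changed (A9 30->0) — executes, giving 0.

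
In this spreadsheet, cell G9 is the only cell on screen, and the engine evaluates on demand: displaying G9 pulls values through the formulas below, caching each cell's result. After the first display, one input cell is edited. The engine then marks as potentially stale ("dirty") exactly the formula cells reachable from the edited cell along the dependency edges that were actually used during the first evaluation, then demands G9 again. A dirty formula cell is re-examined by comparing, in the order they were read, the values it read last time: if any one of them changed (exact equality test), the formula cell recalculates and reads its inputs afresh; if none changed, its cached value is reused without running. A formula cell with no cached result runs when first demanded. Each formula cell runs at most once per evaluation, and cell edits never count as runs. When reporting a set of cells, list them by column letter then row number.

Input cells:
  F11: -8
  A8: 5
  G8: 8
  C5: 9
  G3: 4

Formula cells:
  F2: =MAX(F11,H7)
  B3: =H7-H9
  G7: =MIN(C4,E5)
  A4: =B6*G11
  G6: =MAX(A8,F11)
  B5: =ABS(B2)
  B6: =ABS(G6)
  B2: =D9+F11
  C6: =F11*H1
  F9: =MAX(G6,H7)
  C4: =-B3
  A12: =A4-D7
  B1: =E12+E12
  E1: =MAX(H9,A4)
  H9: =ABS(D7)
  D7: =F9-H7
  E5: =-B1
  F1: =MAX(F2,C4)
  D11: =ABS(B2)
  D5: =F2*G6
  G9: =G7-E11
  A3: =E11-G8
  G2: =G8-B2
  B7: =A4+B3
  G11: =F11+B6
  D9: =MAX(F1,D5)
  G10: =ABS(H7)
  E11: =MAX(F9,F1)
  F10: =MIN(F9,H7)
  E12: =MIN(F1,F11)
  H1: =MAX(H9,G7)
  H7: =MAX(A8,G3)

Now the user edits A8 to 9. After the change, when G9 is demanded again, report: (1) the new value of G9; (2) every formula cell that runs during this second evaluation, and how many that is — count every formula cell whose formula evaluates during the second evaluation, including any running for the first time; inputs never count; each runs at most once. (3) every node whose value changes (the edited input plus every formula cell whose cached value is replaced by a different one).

G9 now evaluates to -18.
Run set: B3, C4, D7, E11, E12, F1, F2, F9, G6, G7, G9, H7 (12 run).
Changed values: A8, B3, C4, E11, F1, F2, F9, G6, G7, G9, H7.
The important point: at H9 every value read last time is unchanged, so the dirty flag clears without a run.

Initial pass — values computed on the first demand:
  G6 = MAX(5, -8) = 5
  H7 = MAX(5, 4) = 5
  F2 = MAX(-8, 5) = 5
  F9 = MAX(5, 5) = 5
  D7 = 5 - 5 = 0
  H9 = ABS(0) = 0
  B3 = 5 - 0 = 5
  C4 = -(5) = -5
  F1 = MAX(5, -5) = 5
  E11 = MAX(5, 5) = 5
  E12 = MIN(5, -8) = -8
  B1 = -8 + -8 = -16
  E5 = -(-16) = 16
  G7 = MIN(-5, 16) = -5
  G9 = -5 - 5 = -10

Second demand — change propagation:
  G6: re-runs because A8 5->9; new result 9.
  H7: re-runs because A8 5->9; new result 9.
  F2: re-runs because H7 5->9; new result 9.
  F9: re-runs because G6 5->9; H7 5->9; new result 9.
  D7: re-runs because F9 5->9; H7 5->9; new result 0 (unchanged).
  H9: re-examined; everything it read last time is the same (D7 unchanged) — cache 0 kept, no run.
  B3: re-runs because H7 5->9; new result 9.
  C4: re-runs because B3 5->9; new result -9.
  F1: re-runs because F2 5->9; C4 -5->-9; new result 9.
  E11: re-runs because F9 5->9; F1 5->9; new result 9.
  E12: re-runs because F1 5->9; new result -8 (unchanged).
  B1: re-examined; everything it read last time is the same (E12 unchanged, E12 unchanged) — cache -16 kept, no run.
  E5: re-examined; everything it read last time is the same (B1 unchanged) — cache 16 kept, no run.
  G7: re-runs because C4 -5->-9; new result -9.
  G9: re-runs because G7 -5->-9; E11 5->9; new result -18.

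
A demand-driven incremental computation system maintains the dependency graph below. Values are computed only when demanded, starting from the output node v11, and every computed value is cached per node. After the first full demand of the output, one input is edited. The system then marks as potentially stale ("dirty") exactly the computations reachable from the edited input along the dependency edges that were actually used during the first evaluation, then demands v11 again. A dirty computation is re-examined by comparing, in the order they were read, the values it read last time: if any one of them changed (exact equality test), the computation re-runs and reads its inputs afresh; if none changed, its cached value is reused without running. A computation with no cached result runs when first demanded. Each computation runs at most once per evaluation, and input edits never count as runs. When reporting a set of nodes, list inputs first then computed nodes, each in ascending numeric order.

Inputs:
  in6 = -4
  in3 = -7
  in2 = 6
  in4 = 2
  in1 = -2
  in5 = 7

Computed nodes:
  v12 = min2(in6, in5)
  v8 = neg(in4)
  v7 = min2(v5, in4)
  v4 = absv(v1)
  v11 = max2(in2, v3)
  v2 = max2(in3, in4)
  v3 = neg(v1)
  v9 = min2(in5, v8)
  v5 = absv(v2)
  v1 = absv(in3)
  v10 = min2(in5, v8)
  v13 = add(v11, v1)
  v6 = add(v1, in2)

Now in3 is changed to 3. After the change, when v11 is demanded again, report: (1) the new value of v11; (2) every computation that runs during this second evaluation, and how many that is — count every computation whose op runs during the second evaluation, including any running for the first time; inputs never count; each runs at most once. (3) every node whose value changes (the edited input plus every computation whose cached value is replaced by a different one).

New value of v11: 6.
Computations that run: v1, v3, v11 — 3 in total.
Values that change: in3, v1, v3.

First evaluation (everything demanded from the output):
  v1 = absv(-7) = 7
  v3 = neg(7) = -7
  v11 = max2(6, -7) = 6

Propagation after the edit:
  v1: runs — in3 -7->3; result 3.
  v3: runs — v1 7->3; result -3.
  v11: runs — v3 -7->-3; result 6 (same value as before).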